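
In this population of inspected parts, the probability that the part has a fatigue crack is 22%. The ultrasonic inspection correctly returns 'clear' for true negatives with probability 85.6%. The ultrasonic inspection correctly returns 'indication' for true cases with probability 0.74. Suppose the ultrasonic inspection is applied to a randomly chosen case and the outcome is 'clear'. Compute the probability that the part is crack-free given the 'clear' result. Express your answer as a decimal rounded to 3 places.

Let H be the event that the part has a fatigue crack. P(H) = 0.22, so P(¬H) = 0.78. With E the 'clear' result, P(E|H) = 0.26 and P(E|¬H) = 0.856.
P(E) = 0.26·0.22 + 0.856·0.78 = 0.057200 + 0.66768 = 0.72488.
By Bayes' theorem, P(H|E) = 0.057200 / 0.72488 = 0.079. Hence P(¬H|E) = 1 − 0.079 = 0.921.

P(¬H | E) ≈ 0.921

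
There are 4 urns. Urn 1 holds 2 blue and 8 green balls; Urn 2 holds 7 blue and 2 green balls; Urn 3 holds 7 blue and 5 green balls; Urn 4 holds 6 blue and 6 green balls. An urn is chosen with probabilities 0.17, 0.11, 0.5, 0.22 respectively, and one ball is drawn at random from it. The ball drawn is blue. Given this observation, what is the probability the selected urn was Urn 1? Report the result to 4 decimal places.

Tabulate prior·likelihood by source: [1] prior 0.17, lik 0.2, product 0.03400; [2] prior 0.11, lik 0.7778, product 0.08556; [3] prior 0.5, lik 0.5833, product 0.2917; [4] prior 0.22, lik 0.5, product 0.1100.
Normalizing constant = 0.52122; the posterior for Urn 1 is its product over the sum, 0.03400/0.52122 = 0.0652.

Posterior probability ≈ 0.0652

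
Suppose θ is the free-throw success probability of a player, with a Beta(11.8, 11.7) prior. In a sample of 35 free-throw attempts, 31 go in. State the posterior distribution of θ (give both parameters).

Posterior: Beta(42.8, 15.7)

The binomial likelihood is conjugate to the Beta prior: with 31 successes and 4 failures, the posterior is Beta(11.8+31, 11.7+4) = Beta(42.8, 15.7).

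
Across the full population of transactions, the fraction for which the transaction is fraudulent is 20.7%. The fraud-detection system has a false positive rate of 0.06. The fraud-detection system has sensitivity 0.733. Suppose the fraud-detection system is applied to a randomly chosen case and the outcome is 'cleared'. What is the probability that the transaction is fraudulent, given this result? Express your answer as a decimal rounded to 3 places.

Let H be the event that the transaction is fraudulent. P(H) = 0.207, so P(¬H) = 0.793. With E the 'cleared' result, P(E|H) = 0.267 and P(E|¬H) = 0.94.
P(E) = 0.267·0.207 + 0.94·0.793 = 0.055269 + 0.74542 = 0.80069.
By Bayes' theorem, P(H|E) = 0.055269 / 0.80069 = 0.069.

P(H | E) ≈ 0.069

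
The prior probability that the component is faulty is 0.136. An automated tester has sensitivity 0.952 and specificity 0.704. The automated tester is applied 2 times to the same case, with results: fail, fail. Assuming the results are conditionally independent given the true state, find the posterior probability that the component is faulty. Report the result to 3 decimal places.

With H the event that the component is faulty, the joint likelihood of the observed sequence is P(data|H) = 0.952·0.952 = 0.90630 and P(data|¬H) = 0.296·0.296 = 0.087616.
Bayes: P(H|data) = 0.136·0.90630 / (0.136·0.90630 + 0.864·0.087616) = 0.12326/0.19896 = 0.6195.

Posterior P(H) ≈ 0.620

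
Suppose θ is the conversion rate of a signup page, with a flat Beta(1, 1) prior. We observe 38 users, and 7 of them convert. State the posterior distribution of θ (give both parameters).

Posterior: Beta(8, 32)

Observing 7 successes and 31 failures updates Beta(1, 1) by adding the success and failure counts to the two shape parameters: α = 1+7 = 8, β = 1+31 = 32.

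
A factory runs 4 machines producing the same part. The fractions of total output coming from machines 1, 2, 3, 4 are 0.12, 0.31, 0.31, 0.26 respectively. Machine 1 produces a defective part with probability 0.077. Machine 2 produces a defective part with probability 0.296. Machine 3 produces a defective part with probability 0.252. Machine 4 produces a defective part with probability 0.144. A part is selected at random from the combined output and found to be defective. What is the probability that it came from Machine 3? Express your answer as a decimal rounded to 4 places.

Tabulate prior·likelihood by source: [1] prior 0.12, lik 0.077, product 0.009240; [2] prior 0.31, lik 0.296, product 0.09176; [3] prior 0.31, lik 0.252, product 0.07812; [4] prior 0.26, lik 0.144, product 0.03744.
Normalizing constant = 0.21656; the posterior for Machine 3 is its product over the sum, 0.07812/0.21656 = 0.3607.

Posterior probability ≈ 0.3607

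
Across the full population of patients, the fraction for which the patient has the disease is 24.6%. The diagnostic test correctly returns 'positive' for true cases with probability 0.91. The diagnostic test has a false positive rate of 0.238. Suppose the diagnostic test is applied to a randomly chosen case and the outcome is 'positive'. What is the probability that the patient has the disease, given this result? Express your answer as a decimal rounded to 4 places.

Let H be the event that the patient has the disease. P(H) = 0.246, so P(¬H) = 0.754. With E the 'positive' result, P(E|H) = 0.91 and P(E|¬H) = 0.238.
P(E) = 0.91·0.246 + 0.238·0.754 = 0.22386 + 0.17945 = 0.40331.
By Bayes' theorem, P(H|E) = 0.22386 / 0.40331 = 0.5551.

P(H | E) ≈ 0.5551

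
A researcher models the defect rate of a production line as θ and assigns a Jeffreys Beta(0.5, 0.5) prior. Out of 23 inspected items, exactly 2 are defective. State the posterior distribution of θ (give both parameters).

Posterior: Beta(2.5, 21.5)

The binomial likelihood is conjugate to the Beta prior: with 2 successes and 21 failures, the posterior is Beta(0.5+2, 0.5+21) = Beta(2.5, 21.5).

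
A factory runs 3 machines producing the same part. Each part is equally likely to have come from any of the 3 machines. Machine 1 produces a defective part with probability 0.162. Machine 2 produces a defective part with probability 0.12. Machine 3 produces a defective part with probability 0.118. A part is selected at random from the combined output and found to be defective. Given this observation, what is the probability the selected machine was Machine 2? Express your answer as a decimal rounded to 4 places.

P(defective|M1) = 0.162; P(defective|M2) = 0.12; P(defective|M3) = 0.118.
Prior × likelihood for each source: 0.333333·0.162=0.05400, 0.333333·0.12=0.04000, 0.333333·0.118=0.03933. Summing gives P(defective) = 0.13333.
P(Machine 2 | defective) = 0.04000 / 0.13333 = 0.3000.

Posterior probability ≈ 0.3000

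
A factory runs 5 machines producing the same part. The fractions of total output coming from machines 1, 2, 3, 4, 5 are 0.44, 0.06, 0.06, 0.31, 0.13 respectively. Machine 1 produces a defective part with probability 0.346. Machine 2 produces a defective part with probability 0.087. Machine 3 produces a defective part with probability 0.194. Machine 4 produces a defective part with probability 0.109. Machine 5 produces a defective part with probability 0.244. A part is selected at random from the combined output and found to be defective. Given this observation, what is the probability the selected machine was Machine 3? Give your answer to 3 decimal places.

Posterior probability ≈ 0.050

P(defective|M1) = 0.346; P(defective|M2) = 0.087; P(defective|M3) = 0.194; P(defective|M4) = 0.109; P(defective|M5) = 0.244.
Prior × likelihood for each source: 0.44·0.346=0.1522, 0.06·0.087=0.005220, 0.06·0.194=0.01164, 0.31·0.109=0.03379, 0.13·0.244=0.03172. Summing gives P(defective) = 0.23461.
P(Machine 3 | defective) = 0.01164 / 0.23461 = 0.050.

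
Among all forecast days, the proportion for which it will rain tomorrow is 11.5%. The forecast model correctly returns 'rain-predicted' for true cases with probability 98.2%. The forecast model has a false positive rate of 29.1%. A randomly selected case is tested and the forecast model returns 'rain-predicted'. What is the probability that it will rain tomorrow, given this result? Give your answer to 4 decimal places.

Write H for 'it will rain tomorrow'. Prior odds H:¬H = 0.115/0.885 = 0.12994. For the 'rain-predicted' outcome, the likelihood ratio is 0.982/0.291 = 3.3746.
Posterior odds = 0.12994 × 3.3746 = 0.43850, so P(H|E) = 0.43850/(1+0.43850) = 0.3048.

P(H | E) ≈ 0.3048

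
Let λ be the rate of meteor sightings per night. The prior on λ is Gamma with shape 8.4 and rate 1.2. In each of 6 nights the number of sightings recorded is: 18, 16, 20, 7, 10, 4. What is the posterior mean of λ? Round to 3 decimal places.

The Poisson likelihood adds the total count to the shape and the number of exposure periods to the rate. Here ∑xᵢ = 75 and n = 6, so shape 8.4→83.4 and rate 1.2→7.2.
E[λ | data] = 83.4/7.2 = 11.583.

Posterior mean ≈ 11.583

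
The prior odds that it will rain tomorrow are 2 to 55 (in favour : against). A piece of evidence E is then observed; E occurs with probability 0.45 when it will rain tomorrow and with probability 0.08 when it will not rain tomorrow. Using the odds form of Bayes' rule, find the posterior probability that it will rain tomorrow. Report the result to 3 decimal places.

Prior odds = 2/55 = 0.036364. In log-odds, ln(0.036364) = -3.3142.
Add log likelihood ratio: ln(5.6250) = 1.7272.
Posterior log-odds = -1.5870, so posterior odds = exp(-1.5870) = 0.20455. Converting, P(H|E) = 0.20455/1.2045 = 0.170.

Posterior probability ≈ 0.170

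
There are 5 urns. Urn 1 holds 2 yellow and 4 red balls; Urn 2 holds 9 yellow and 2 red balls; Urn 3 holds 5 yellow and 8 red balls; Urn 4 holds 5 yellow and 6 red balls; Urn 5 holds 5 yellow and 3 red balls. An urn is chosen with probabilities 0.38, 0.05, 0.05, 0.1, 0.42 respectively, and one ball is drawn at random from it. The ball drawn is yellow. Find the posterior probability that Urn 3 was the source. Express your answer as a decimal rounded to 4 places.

Tabulate prior·likelihood by source: [1] prior 0.38, lik 0.3333, product 0.1267; [2] prior 0.05, lik 0.8182, product 0.04091; [3] prior 0.05, lik 0.3846, product 0.01923; [4] prior 0.1, lik 0.4545, product 0.04545; [5] prior 0.42, lik 0.625, product 0.2625.
Normalizing constant = 0.49476; the posterior for Urn 3 is its product over the sum, 0.01923/0.49476 = 0.0389.

Posterior probability ≈ 0.0389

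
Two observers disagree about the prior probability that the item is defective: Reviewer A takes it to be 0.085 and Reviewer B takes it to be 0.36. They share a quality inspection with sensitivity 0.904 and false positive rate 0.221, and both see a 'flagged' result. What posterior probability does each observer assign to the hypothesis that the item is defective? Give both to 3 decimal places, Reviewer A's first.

Reviewer A: 0.275; Reviewer B: 0.697

The likelihood ratio for a 'flagged' result is 0.904/0.221 = 4.0905.
Reviewer A: prior odds 0.085/0.915 = 0.092896; posterior odds 0.37999; posterior probability 0.275.
Reviewer B: prior odds 0.36/0.64 = 0.56250; posterior odds 2.3009; posterior probability 0.697.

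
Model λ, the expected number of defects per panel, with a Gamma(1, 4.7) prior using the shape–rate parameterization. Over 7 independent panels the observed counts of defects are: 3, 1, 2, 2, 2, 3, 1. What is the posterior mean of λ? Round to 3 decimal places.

Posterior mean ≈ 1.282

Total count ∑xᵢ = 14 over n = 7 panels.
Gamma is conjugate to the Poisson likelihood: posterior is Gamma(shape = 1+14 = 15, rate = 4.7+7 = 11.7).
E[λ | data] = 15/11.7 = 1.282.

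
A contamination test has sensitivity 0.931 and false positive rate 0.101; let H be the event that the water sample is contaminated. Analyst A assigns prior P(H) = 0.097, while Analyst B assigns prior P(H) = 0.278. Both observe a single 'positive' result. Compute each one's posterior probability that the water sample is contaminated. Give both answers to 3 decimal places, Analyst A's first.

Analyst A: 0.498; Analyst B: 0.780

The likelihood ratio for a 'positive' result is 0.931/0.101 = 9.2178.
Analyst A: prior odds 0.097/0.903 = 0.10742; posterior odds 0.99018; posterior probability 0.498.
Analyst B: prior odds 0.278/0.722 = 0.38504; posterior odds 3.5492; posterior probability 0.780.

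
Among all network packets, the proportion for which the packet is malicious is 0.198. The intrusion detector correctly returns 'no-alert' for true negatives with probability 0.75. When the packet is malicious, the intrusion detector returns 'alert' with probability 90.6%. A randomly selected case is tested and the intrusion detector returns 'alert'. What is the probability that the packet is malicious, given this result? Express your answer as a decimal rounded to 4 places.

Let H be the event that the packet is malicious. P(H) = 0.198, so P(¬H) = 0.802. With E the 'alert' result, P(E|H) = 0.906 and P(E|¬H) = 0.25.
P(E) = 0.906·0.198 + 0.25·0.802 = 0.17939 + 0.20050 = 0.37989.
By Bayes' theorem, P(H|E) = 0.17939 / 0.37989 = 0.4722.

P(H | E) ≈ 0.4722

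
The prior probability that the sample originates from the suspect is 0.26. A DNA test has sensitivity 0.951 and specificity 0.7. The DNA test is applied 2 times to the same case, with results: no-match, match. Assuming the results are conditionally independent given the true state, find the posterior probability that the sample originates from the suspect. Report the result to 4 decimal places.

Posterior P(H) ≈ 0.0723

Let H be the event that the sample originates from the suspect; start with P(H) = 0.26. P('match'|H) = 0.951, P('match'|¬H) = 0.3.
Update on result 1 ('no-match'): P(H) ← 0.049·0.2600 / (0.049·0.2600 + 0.7·0.7400) = 0.012740/0.53074 = 0.0240.
Update on result 2 ('match'): P(H) ← 0.951·0.0240 / (0.951·0.0240 + 0.3·0.9760) = 0.022828/0.31563 = 0.0723.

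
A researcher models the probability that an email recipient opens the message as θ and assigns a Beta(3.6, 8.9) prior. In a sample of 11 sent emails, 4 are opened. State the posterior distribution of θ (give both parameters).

Posterior: Beta(7.6, 15.9)

The binomial likelihood is conjugate to the Beta prior: with 4 successes and 7 failures, the posterior is Beta(3.6+4, 8.9+7) = Beta(7.6, 15.9).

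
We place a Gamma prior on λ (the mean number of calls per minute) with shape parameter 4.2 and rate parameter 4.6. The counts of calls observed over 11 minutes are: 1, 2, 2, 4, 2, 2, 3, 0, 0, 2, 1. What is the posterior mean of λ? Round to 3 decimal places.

The Poisson likelihood adds the total count to the shape and the number of exposure periods to the rate. Here ∑xᵢ = 19 and n = 11, so shape 4.2→23.2 and rate 4.6→15.6.
Posterior mean = shape/rate = 23.2/15.6 = 1.487.

Posterior mean ≈ 1.487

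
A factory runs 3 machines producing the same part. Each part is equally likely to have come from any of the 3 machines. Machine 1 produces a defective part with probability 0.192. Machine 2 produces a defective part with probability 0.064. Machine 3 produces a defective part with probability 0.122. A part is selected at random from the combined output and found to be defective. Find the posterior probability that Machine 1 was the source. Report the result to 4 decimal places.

P(defective|M1) = 0.192; P(defective|M2) = 0.064; P(defective|M3) = 0.122.
Prior × likelihood for each source: 0.333333·0.192=0.06400, 0.333333·0.064=0.02133, 0.333333·0.122=0.04067. Summing gives P(defective) = 0.12600.
P(Machine 1 | defective) = 0.06400 / 0.12600 = 0.5079.

Posterior probability ≈ 0.5079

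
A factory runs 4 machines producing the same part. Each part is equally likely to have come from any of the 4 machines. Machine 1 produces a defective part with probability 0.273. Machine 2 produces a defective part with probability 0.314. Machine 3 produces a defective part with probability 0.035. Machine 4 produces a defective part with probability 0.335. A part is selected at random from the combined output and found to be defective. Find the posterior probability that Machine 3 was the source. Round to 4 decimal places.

Posterior probability ≈ 0.0366

P(defective|M1) = 0.273; P(defective|M2) = 0.314; P(defective|M3) = 0.035; P(defective|M4) = 0.335.
Prior × likelihood for each source: 0.25·0.273=0.06825, 0.25·0.314=0.07850, 0.25·0.035=0.008750, 0.25·0.335=0.08375. Summing gives P(defective) = 0.23925.
P(Machine 3 | defective) = 0.008750 / 0.23925 = 0.0366.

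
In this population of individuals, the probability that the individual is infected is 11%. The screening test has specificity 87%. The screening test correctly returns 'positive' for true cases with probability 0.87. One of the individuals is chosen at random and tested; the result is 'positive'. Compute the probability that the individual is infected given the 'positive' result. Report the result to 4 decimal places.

P(H | E) ≈ 0.4527

Let H be the event that the individual is infected. P(H) = 0.11, so P(¬H) = 0.89. With E the 'positive' result, P(E|H) = 0.87 and P(E|¬H) = 0.13.
P(E) = 0.87·0.11 + 0.13·0.89 = 0.095700 + 0.11570 = 0.21140.
By Bayes' theorem, P(H|E) = 0.095700 / 0.21140 = 0.4527.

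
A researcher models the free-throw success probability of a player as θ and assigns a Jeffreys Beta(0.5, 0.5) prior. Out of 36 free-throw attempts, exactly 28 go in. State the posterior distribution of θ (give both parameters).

Posterior: Beta(28.5, 8.5)

Observing 28 successes and 8 failures updates Beta(0.5, 0.5) by adding the success and failure counts to the two shape parameters: α = 0.5+28 = 28.5, β = 0.5+8 = 8.5.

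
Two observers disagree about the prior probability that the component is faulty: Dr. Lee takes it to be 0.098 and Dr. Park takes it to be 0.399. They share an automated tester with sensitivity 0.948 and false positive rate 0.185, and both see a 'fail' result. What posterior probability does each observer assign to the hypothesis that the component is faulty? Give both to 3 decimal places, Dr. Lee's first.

The likelihood ratio for a 'fail' result is 0.948/0.185 = 5.1243.
Dr. Lee: prior odds 0.098/0.902 = 0.10865; posterior odds 0.55674; posterior probability 0.358.
Dr. Park: prior odds 0.399/0.601 = 0.66389; posterior odds 3.4020; posterior probability 0.773.

Dr. Lee: 0.358; Dr. Park: 0.773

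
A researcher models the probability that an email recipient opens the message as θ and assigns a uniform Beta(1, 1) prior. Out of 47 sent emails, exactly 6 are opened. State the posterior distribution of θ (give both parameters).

The binomial likelihood is conjugate to the Beta prior: with 6 successes and 41 failures, the posterior is Beta(1+6, 1+41) = Beta(7, 42).

Posterior: Beta(7, 42)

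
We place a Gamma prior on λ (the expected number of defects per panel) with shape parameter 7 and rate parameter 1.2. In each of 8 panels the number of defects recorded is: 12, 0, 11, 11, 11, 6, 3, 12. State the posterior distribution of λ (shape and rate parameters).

Posterior: Gamma(shape=73, rate=9.2)

The Poisson likelihood adds the total count to the shape and the number of exposure periods to the rate. Here ∑xᵢ = 66 and n = 8, so shape 7→73 and rate 1.2→9.2.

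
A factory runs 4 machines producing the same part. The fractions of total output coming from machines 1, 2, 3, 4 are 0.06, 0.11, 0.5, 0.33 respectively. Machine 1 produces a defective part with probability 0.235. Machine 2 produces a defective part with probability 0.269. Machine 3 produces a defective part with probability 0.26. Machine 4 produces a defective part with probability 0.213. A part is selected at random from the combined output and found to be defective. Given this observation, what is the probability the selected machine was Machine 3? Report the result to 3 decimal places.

Posterior probability ≈ 0.533

Tabulate prior·likelihood by source: [1] prior 0.06, lik 0.235, product 0.01410; [2] prior 0.11, lik 0.269, product 0.02959; [3] prior 0.5, lik 0.26, product 0.1300; [4] prior 0.33, lik 0.213, product 0.07029.
Normalizing constant = 0.24398; the posterior for Machine 3 is its product over the sum, 0.1300/0.24398 = 0.533.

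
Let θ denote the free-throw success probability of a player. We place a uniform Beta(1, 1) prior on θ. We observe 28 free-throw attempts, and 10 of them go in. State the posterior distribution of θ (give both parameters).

Posterior: Beta(11, 19)

Observing 10 successes and 18 failures updates Beta(1, 1) by adding the success and failure counts to the two shape parameters: α = 1+10 = 11, β = 1+18 = 19.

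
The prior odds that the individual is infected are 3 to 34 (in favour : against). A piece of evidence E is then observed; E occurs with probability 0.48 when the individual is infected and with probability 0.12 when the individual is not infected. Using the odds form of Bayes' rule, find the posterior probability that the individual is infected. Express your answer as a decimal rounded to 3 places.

Posterior probability ≈ 0.261

Prior odds = 3/34 = 0.088235.
Likelihood ratio for E = 0.48/0.12 = 4.0000.
Posterior odds = prior odds × LR = 0.35294.
Posterior probability = odds/(1+odds) = 0.35294/1.3529 = 0.261.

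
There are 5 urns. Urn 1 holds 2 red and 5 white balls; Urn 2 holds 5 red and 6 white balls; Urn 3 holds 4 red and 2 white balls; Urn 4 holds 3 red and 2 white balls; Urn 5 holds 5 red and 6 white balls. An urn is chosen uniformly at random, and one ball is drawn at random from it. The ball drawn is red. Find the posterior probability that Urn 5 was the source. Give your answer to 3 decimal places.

Posterior probability ≈ 0.185

P(red|Urn 1) = 0.2857; P(red|Urn 2) = 0.4545; P(red|Urn 3) = 0.6667; P(red|Urn 4) = 0.6; P(red|Urn 5) = 0.4545.
Prior × likelihood for each source: 0.2·0.2857=0.05714, 0.2·0.4545=0.09091, 0.2·0.6667=0.1333, 0.2·0.6=0.1200, 0.2·0.4545=0.09091. Summing gives P(red) = 0.49229.
P(Urn 5 | red) = 0.09091 / 0.49229 = 0.185.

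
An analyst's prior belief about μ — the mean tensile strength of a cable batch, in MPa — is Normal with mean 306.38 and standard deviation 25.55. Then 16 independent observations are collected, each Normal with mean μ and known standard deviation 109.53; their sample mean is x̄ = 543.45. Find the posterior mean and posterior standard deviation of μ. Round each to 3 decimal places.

Posterior mean ≈ 416.718; posterior SD ≈ 18.681

With known σ, the Normal prior is conjugate. Weight on the data is w = (n/σ²)/(n/σ² + 1/τ₀²) = 0.00133369/(0.00133369+0.00153186) = 0.46542.
Posterior mean = w·x̄ + (1−w)·μ₀ = 0.46542·543.45 + 0.53458·306.38 = 416.718. Posterior variance = 1/(0.00133369+0.00153186) = 348.974, so SD = 18.681.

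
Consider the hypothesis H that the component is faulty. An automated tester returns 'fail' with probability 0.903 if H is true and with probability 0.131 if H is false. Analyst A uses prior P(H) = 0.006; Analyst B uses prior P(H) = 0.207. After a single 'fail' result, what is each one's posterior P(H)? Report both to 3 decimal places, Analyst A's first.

Analyst A: 0.040; Analyst B: 0.643

P('+'|H) = 0.903, P('+'|¬H) = 0.131.
Analyst A: numerator 0.903·0.006 = 0.0054180; evidence = 0.0054180+0.131·0.994 = 0.13563; posterior = 0.040.
Analyst B: numerator 0.903·0.207 = 0.18692; evidence = 0.18692+0.131·0.793 = 0.29080; posterior = 0.643.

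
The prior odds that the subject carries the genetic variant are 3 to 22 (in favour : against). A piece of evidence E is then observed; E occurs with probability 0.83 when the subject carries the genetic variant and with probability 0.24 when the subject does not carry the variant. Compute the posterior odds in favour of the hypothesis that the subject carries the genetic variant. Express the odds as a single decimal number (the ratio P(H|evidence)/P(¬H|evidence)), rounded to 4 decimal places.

Prior odds = 3/22 = 0.13636. In log-odds, ln(0.13636) = -1.9924.
Add log likelihood ratio: ln(3.4583) = 1.2408.
Posterior log-odds = -0.75164, so posterior odds = exp(-0.75164) = 0.47159.

Posterior odds ≈ 0.4716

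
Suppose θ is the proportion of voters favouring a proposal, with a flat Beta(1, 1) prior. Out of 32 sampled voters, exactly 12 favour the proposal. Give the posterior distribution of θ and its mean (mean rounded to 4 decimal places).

Observing 12 successes and 20 failures updates Beta(1, 1) by adding the success and failure counts to the two shape parameters: α = 1+12 = 13, β = 1+20 = 21.
E[θ | data] = 13/(13+21) = 0.3824.

Posterior: Beta(13, 21); mean ≈ 0.3824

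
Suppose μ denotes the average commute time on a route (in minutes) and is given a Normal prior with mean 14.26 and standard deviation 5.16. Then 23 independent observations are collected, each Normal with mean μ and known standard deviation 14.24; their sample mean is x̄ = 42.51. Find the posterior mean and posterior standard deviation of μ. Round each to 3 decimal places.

Prior precision 1/τ₀² = 1/5.16² = 0.0375578; data precision n/σ² = 23/14.24² = 0.113425.
Posterior precision = 0.0375578 + 0.113425 = 0.150983, giving posterior SD = 1/√0.150983 = 2.574.
Posterior mean = (0.0375578·14.26 + 0.113425·42.51) / 0.150983 = 35.483.

Posterior mean ≈ 35.483; posterior SD ≈ 2.574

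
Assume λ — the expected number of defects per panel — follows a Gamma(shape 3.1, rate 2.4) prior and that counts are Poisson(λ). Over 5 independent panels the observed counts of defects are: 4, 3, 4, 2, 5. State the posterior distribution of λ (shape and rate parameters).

Total count ∑xᵢ = 18 over n = 5 panels.
Gamma is conjugate to the Poisson likelihood: posterior is Gamma(shape = 3.1+18 = 21.1, rate = 2.4+5 = 7.4).

Posterior: Gamma(shape=21.1, rate=7.4)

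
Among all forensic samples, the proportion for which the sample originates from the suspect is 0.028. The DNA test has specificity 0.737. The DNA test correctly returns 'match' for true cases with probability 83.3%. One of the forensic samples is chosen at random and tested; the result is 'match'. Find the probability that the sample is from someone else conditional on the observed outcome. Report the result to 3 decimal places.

Write H for 'the sample originates from the suspect'. Prior odds H:¬H = 0.028/0.972 = 0.028807. For the 'match' outcome, the likelihood ratio is 0.833/0.263 = 3.1673.
Posterior odds = 0.028807 × 3.1673 = 0.091239, so P(H|E) = 0.091239/(1+0.091239) = 0.084. Then P(¬H|E) = 1 − 0.084 = 0.916.

P(¬H | E) ≈ 0.916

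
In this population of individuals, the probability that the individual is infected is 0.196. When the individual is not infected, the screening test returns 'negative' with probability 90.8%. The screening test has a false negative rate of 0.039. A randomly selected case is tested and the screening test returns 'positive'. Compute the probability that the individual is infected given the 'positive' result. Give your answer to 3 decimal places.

Write H for 'the individual is infected'. Prior odds H:¬H = 0.196/0.804 = 0.24378. For the 'positive' outcome, the likelihood ratio is 0.961/0.092 = 10.446.
Posterior odds = 0.24378 × 10.446 = 2.5465, so P(H|E) = 2.5465/(1+2.5465) = 0.718.

P(H | E) ≈ 0.718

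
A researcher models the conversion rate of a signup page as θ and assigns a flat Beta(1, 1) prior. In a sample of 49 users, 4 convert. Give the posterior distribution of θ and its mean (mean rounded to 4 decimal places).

Posterior: Beta(5, 46); mean ≈ 0.0980

The binomial likelihood is conjugate to the Beta prior: with 4 successes and 45 failures, the posterior is Beta(1+4, 1+45) = Beta(5, 46).
E[θ | data] = 5/(5+46) = 0.0980.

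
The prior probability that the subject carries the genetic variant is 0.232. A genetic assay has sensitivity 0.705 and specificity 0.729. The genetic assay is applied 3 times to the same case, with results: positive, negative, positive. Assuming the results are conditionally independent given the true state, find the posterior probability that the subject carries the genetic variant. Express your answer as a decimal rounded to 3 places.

Let H be the event that the subject carries the genetic variant; start with P(H) = 0.232. P('positive'|H) = 0.705, P('positive'|¬H) = 0.271.
Update on result 1 ('positive'): P(H) ← 0.705·0.2320 / (0.705·0.2320 + 0.271·0.7680) = 0.16356/0.37169 = 0.4400.
Update on result 2 ('negative'): P(H) ← 0.295·0.4400 / (0.295·0.4400 + 0.729·0.5600) = 0.12981/0.53802 = 0.2413.
Update on result 3 ('positive'): P(H) ← 0.705·0.2413 / (0.705·0.2413 + 0.271·0.7587) = 0.17010/0.37572 = 0.4527.

Posterior P(H) ≈ 0.453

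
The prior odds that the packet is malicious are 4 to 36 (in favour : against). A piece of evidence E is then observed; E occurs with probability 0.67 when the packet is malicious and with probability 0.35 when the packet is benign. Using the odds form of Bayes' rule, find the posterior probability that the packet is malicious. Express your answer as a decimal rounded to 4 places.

Posterior probability ≈ 0.1754

Prior odds = 4/36 = 0.11111.
Likelihood ratio for E = 0.67/0.35 = 1.9143.
Posterior odds = prior odds × LR = 0.21270.
Posterior probability = odds/(1+odds) = 0.21270/1.2127 = 0.1754.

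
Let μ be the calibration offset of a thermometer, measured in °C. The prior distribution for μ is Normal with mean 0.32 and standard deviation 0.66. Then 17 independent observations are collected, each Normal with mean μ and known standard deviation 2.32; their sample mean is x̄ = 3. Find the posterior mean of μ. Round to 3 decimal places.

Prior precision 1/τ₀² = 1/0.66² = 2.29568; data precision n/σ² = 17/2.32² = 3.15844.
Posterior precision = 2.29568 + 3.15844 = 5.45413.
Posterior mean = (2.29568·0.32 + 3.15844·3) / 5.45413 = 1.872.

Posterior mean ≈ 1.872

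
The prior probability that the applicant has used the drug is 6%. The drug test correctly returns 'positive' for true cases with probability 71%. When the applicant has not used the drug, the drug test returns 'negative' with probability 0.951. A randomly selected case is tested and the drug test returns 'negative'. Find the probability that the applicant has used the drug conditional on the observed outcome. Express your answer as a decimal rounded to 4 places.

Write H for 'the applicant has used the drug'. Prior odds H:¬H = 0.06/0.94 = 0.063830. For the 'negative' outcome, the likelihood ratio is 0.29/0.951 = 0.30494.
Posterior odds = 0.063830 × 0.30494 = 0.019464, so P(H|E) = 0.019464/(1+0.019464) = 0.0191.

P(H | E) ≈ 0.0191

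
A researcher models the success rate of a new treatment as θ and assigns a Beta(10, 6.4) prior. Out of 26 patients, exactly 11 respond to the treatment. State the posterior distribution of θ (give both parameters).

Posterior: Beta(21, 21.4)

The binomial likelihood is conjugate to the Beta prior: with 11 successes and 15 failures, the posterior is Beta(10+11, 6.4+15) = Beta(21, 21.4).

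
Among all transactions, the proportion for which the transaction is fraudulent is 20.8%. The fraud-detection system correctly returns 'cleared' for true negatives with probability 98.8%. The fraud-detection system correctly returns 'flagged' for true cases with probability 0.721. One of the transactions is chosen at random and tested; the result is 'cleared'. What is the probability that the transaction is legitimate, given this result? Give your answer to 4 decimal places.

Let H be the event that the transaction is fraudulent. P(H) = 0.208, so P(¬H) = 0.792. With E the 'cleared' result, P(E|H) = 0.279 and P(E|¬H) = 0.988.
P(E) = 0.279·0.208 + 0.988·0.792 = 0.058032 + 0.78250 = 0.84053.
By Bayes' theorem, P(H|E) = 0.058032 / 0.84053 = 0.0690. Hence P(¬H|E) = 1 − 0.0690 = 0.9310.

P(¬H | E) ≈ 0.9310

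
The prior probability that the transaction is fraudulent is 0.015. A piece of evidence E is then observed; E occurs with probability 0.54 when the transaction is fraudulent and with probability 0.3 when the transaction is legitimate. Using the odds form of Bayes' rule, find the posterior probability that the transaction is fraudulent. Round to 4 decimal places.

Prior odds = 0.015/(1−0.015) = 0.015228. In log-odds, ln(0.015228) = -4.1846.
Add log likelihood ratio: ln(1.8000) = 0.58779.
Posterior log-odds = -3.5968, so posterior odds = exp(-3.5968) = 0.027411. Converting, P(H|E) = 0.027411/1.0274 = 0.0267.

Posterior probability ≈ 0.0267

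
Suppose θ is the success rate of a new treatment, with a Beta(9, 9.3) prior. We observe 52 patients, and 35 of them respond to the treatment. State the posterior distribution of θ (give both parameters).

The binomial likelihood is conjugate to the Beta prior: with 35 successes and 17 failures, the posterior is Beta(9+35, 9.3+17) = Beta(44, 26.3).

Posterior: Beta(44, 26.3)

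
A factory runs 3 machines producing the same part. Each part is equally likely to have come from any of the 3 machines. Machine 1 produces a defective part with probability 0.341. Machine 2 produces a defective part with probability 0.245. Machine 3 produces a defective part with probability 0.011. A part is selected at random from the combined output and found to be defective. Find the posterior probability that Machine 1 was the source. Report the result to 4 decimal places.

Tabulate prior·likelihood by source: [1] prior 0.333333, lik 0.341, product 0.1137; [2] prior 0.333333, lik 0.245, product 0.08167; [3] prior 0.333333, lik 0.011, product 0.003667.
Normalizing constant = 0.19900; the posterior for Machine 1 is its product over the sum, 0.1137/0.19900 = 0.5712.

Posterior probability ≈ 0.5712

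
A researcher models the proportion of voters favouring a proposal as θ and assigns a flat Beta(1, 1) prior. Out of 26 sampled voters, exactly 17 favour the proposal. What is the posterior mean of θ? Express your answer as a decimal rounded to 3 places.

Posterior mean ≈ 0.643

Observing 17 successes and 9 failures updates Beta(1, 1) by adding the success and failure counts to the two shape parameters: α = 1+17 = 18, β = 1+9 = 10.
E[θ | data] = 18/(18+10) = 0.643.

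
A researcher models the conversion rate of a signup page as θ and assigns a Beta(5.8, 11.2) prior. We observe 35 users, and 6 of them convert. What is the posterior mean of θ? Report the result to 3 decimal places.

Posterior mean ≈ 0.227

Observing 6 successes and 29 failures updates Beta(5.8, 11.2) by adding the success and failure counts to the two shape parameters: α = 5.8+6 = 11.8, β = 11.2+29 = 40.2.
E[θ | data] = 11.8/(11.8+40.2) = 0.227.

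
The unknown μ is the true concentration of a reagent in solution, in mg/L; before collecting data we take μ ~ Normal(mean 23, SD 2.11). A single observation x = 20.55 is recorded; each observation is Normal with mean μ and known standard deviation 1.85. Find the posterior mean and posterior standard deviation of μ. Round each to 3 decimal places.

Posterior mean ≈ 21.615; posterior SD ≈ 1.391

Prior precision 1/τ₀² = 1/2.11² = 0.224613; data precision n/σ² = 1/1.85² = 0.292184.
Posterior precision = 0.224613 + 0.292184 = 0.516797, giving posterior SD = 1/√0.516797 = 1.391.
Posterior mean = (0.224613·23 + 0.292184·20.55) / 0.516797 = 21.615.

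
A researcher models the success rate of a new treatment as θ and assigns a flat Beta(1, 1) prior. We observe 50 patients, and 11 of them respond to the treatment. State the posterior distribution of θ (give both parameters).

Posterior: Beta(12, 40)

The binomial likelihood is conjugate to the Beta prior: with 11 successes and 39 failures, the posterior is Beta(1+11, 1+39) = Beta(12, 40).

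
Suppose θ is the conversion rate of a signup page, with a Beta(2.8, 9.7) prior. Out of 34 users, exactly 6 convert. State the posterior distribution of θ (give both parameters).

Posterior: Beta(8.8, 37.7)

The binomial likelihood is conjugate to the Beta prior: with 6 successes and 28 failures, the posterior is Beta(2.8+6, 9.7+28) = Beta(8.8, 37.7).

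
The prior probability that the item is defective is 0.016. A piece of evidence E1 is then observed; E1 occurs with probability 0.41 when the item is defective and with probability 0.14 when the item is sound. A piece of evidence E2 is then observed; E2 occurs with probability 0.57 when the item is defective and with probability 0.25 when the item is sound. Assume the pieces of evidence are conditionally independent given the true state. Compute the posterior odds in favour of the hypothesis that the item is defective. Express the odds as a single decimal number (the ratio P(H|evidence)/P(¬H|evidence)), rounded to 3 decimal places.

Prior odds = 0.016/(1−0.016) = 0.016260.
Likelihood ratio for E1 = 0.41/0.14 = 2.9286.
Likelihood ratio for E2 = 0.57/0.25 = 2.2800.
Posterior odds = prior odds × LR₁ × LR₂ = 0.10857.

Posterior odds ≈ 0.109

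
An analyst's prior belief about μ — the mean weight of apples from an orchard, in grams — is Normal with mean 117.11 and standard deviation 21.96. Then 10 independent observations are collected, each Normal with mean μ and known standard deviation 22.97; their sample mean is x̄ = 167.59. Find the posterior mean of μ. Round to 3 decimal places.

Posterior mean ≈ 162.612

With known σ, the Normal prior is conjugate. Weight on the data is w = (n/σ²)/(n/σ² + 1/τ₀²) = 0.0189530/(0.0189530+0.00207365) = 0.90138.
Posterior mean = w·x̄ + (1−w)·μ₀ = 0.90138·167.59 + 0.098620·117.11 = 162.612.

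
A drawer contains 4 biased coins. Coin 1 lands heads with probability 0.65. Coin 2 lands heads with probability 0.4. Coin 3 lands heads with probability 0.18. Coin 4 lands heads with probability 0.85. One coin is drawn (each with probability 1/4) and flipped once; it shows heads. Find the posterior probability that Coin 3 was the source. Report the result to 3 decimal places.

Posterior probability ≈ 0.087

P(heads|C1) = 0.65; P(heads|C2) = 0.4; P(heads|C3) = 0.18; P(heads|C4) = 0.85.
Prior × likelihood for each source: 0.25·0.65=0.1625, 0.25·0.4=0.1000, 0.25·0.18=0.04500, 0.25·0.85=0.2125. Summing gives P(heads) = 0.52000.
P(Coin 3 | heads) = 0.04500 / 0.52000 = 0.087.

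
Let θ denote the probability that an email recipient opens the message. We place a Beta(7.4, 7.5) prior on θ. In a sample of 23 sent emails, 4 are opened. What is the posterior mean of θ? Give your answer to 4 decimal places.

The binomial likelihood is conjugate to the Beta prior: with 4 successes and 19 failures, the posterior is Beta(7.4+4, 7.5+19) = Beta(11.4, 26.5).
E[θ | data] = 11.4/(11.4+26.5) = 0.3008.

Posterior mean ≈ 0.3008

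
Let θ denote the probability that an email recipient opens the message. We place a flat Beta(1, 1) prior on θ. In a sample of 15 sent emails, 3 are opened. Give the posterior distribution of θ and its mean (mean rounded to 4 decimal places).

Posterior: Beta(4, 13); mean ≈ 0.2353

Observing 3 successes and 12 failures updates Beta(1, 1) by adding the success and failure counts to the two shape parameters: α = 1+3 = 4, β = 1+12 = 13.
E[θ | data] = 4/(4+13) = 0.2353.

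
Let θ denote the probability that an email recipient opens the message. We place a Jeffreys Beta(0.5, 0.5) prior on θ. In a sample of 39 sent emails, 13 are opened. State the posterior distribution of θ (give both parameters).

The binomial likelihood is conjugate to the Beta prior: with 13 successes and 26 failures, the posterior is Beta(0.5+13, 0.5+26) = Beta(13.5, 26.5).

Posterior: Beta(13.5, 26.5)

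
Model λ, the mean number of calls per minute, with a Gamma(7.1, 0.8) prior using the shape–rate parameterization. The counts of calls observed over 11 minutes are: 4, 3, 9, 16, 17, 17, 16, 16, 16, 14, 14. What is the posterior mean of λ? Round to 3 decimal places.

The Poisson likelihood adds the total count to the shape and the number of exposure periods to the rate. Here ∑xᵢ = 142 and n = 11, so shape 7.1→149.1 and rate 0.8→11.8.
E[λ | data] = 149.1/11.8 = 12.636.

Posterior mean ≈ 12.636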